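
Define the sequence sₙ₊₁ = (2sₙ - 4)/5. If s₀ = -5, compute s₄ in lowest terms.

-892/625

s₁ = (2·(-5) - 4)/5 = -14/5.
s₂ = (2·(-14/5) - 4)/5 = -48/25.
s₃ = (2·(-48/25) - 4)/5 = -196/125.
s₄ = (2·(-196/125) - 4)/5 = -892/625.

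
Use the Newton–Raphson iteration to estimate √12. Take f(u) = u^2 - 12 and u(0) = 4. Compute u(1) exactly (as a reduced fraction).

f'(u) = 2u.
f(4) = 4, f'(4) = 8, so u(1) = 4 - 4/8 = 7/2.

7/2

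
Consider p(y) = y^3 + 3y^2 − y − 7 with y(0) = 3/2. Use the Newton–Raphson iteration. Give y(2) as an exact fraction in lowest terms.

p'(y) = 3y^2 + 6y − 1.
p(3/2) = 13/8, p'(3/2) = 59/4, so y(1) = (3/2) − (13/8)/(59/4) = 82/59.
p(82/59) = 18421/205379, p'(82/59) = 45719/3481, so y(2) = (82/59) − (18421/205379)/(45719/3481) = 3730537/2697421.

3730537/2697421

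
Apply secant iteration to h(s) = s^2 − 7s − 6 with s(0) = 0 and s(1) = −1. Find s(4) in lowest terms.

h(0) = −6, h(−1) = 2. s(2) = (−1) − 2·((−1) − 0)/(2 − (−6)) = −3/4.
h(−1) = 2, h(−3/4) = −3/16. s(3) = (−3/4) − (−3/16)·((−3/4) − (−1))/((−3/16) − 2) = −27/35.
h(−3/4) = −3/16, h(−27/35) = −6/1225. s(4) = (−27/35) − (−6/1225)·((−27/35) − (−3/4))/((−6/1225) − (−3/16)) = −921/1193.

−921/1193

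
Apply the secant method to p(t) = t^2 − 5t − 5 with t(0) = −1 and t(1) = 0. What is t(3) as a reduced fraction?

p(−1) = 1, p(0) = −5. t(2) = 0 − (−5)·(0 − (−1))/((−5) − 1) = −5/6.
p(0) = −5, p(−5/6) = −5/36. t(3) = (−5/6) − (−5/36)·((−5/6) − 0)/((−5/36) − (−5)) = −6/7.

−6/7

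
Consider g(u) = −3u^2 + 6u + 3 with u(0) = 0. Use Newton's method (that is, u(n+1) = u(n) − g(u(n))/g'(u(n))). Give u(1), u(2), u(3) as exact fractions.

g'(u) = −6u + 6.
g(0) = 3, g'(0) = 6, so u(1) = 0 − 3/6 = −1/2.
g(−1/2) = −3/4, g'(−1/2) = 9, so u(2) = (−1/2) − (−3/4)/9 = −5/12.
g(−5/12) = −1/48, g'(−5/12) = 17/2, so u(3) = (−5/12) − (−1/48)/(17/2) = −169/408.

u(1) = −1/2, u(2) = −5/12, u(3) = −169/408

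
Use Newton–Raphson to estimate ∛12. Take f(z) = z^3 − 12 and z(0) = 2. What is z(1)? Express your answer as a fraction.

f'(z) = 3z^2.
f(2) = −4, f'(2) = 12, so z(1) = 2 − (−4)/12 = 7/3.

7/3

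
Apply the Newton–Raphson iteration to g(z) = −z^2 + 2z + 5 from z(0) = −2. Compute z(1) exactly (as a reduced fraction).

g'(z) = −2z + 2.
g(−2) = −3, g'(−2) = 6, so z(1) = (−2) − (−3)/6 = −3/2.

−3/2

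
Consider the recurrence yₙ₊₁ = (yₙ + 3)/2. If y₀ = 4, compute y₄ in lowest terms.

49/16

y₁ = (4 + 3)/2 = 7/2.
y₂ = ((7/2) + 3)/2 = 13/4.
y₃ = ((13/4) + 3)/2 = 25/8.
y₄ = ((25/8) + 3)/2 = 49/16.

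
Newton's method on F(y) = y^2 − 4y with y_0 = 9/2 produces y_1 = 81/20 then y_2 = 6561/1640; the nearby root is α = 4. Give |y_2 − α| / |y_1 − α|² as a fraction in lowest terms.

y_1 − α = 81/20 − 4 = 1/20, so |y_1 − α| = 1/20.
y_2 − α = 6561/1640 − 4 = 1/1640, so |y_2 − α| = 1/1640.
|y_1 − α|² = 1/400.
Ratio = (1/1640) / (1/400) = 10/41.

10/41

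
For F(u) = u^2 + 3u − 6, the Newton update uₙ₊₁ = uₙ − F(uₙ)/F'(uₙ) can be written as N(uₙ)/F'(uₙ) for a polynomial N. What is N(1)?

7

F'(u) = 2u + 3.
N(u) = u·F'(u) − F(u) = u·(2u + 3) − (u^2 + 3u − 6) = u^2 + 6.
N(1) = 7.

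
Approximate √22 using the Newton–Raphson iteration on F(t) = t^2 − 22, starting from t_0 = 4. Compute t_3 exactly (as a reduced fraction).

F'(t) = 2t.
F(4) = −6, F'(4) = 8, so t_1 = 4 − (−6)/8 = 19/4.
F(19/4) = 9/16, F'(19/4) = 19/2, so t_2 = (19/4) − (9/16)/(19/2) = 713/152.
F(713/152) = 81/23104, F'(713/152) = 713/76, so t_3 = (713/152) − (81/23104)/(713/76) = 1016657/216752.

1016657/216752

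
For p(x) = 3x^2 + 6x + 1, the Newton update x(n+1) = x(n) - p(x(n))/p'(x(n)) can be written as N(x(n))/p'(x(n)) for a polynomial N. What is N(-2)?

11

p'(x) = 6x + 6.
N(x) = x·p'(x) - p(x) = x·(6x + 6) - (3x^2 + 6x + 1) = 3x^2 - 1.
N(-2) = 11.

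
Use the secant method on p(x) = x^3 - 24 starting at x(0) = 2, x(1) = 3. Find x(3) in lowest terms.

8882/3081

p(2) = -16, p(3) = 3. x(2) = 3 - 3·(3 - 2)/(3 - (-16)) = 54/19.
p(3) = 3, p(54/19) = -7152/6859. x(3) = (54/19) - (-7152/6859)·((54/19) - 3)/((-7152/6859) - 3) = 8882/3081.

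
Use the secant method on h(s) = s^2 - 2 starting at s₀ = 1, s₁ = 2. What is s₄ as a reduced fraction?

58/41

h(1) = -1, h(2) = 2. s₂ = 2 - 2·(2 - 1)/(2 - (-1)) = 4/3.
h(2) = 2, h(4/3) = -2/9. s₃ = (4/3) - (-2/9)·((4/3) - 2)/((-2/9) - 2) = 7/5.
h(4/3) = -2/9, h(7/5) = -1/25. s₄ = (7/5) - (-1/25)·((7/5) - (4/3))/((-1/25) - (-2/9)) = 58/41.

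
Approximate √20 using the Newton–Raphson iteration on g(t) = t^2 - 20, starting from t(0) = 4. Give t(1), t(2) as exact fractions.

g'(t) = 2t.
g(4) = -4, g'(4) = 8, so t(1) = 4 - (-4)/8 = 9/2.
g(9/2) = 1/4, g'(9/2) = 9, so t(2) = (9/2) - (1/4)/9 = 161/36.

t(1) = 9/2, t(2) = 161/36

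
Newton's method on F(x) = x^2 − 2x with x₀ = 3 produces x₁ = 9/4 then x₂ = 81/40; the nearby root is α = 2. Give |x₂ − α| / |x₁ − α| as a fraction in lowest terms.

x₁ − α = 9/4 − 2 = 1/4, so |x₁ − α| = 1/4.
x₂ − α = 81/40 − 2 = 1/40, so |x₂ − α| = 1/40.
Ratio = (1/40) / (1/4) = 1/10.

1/10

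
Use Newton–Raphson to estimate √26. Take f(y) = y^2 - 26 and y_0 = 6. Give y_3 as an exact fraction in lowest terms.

f'(y) = 2y.
f(6) = 10, f'(6) = 12, so y_1 = 6 - 10/12 = 31/6.
f(31/6) = 25/36, f'(31/6) = 31/3, so y_2 = (31/6) - (25/36)/(31/3) = 1897/372.
f(1897/372) = 625/138384, f'(1897/372) = 1897/186, so y_3 = (1897/372) - (625/138384)/(1897/186) = 7196593/1411368.

7196593/1411368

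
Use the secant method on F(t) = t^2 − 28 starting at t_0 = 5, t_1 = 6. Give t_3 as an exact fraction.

F(5) = −3, F(6) = 8. t_2 = 6 − 8·(6 − 5)/(8 − (−3)) = 58/11.
F(6) = 8, F(58/11) = −24/121. t_3 = (58/11) − (−24/121)·((58/11) − 6)/((−24/121) − 8) = 164/31.

164/31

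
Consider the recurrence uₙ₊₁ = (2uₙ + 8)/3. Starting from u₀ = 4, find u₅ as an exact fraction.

u₁ = (2·4 + 8)/3 = 16/3.
u₂ = (2·(16/3) + 8)/3 = 56/9.
u₃ = (2·(56/9) + 8)/3 = 184/27.
u₄ = (2·(184/27) + 8)/3 = 584/81.
u₅ = (2·(584/81) + 8)/3 = 1816/243.

1816/243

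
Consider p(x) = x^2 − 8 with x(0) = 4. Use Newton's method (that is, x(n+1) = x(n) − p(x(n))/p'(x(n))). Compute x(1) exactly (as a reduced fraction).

3

p'(x) = 2x.
p(4) = 8, p'(4) = 8, so x(1) = 4 − 8/8 = 3.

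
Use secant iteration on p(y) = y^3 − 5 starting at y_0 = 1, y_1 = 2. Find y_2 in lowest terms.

11/7

p(1) = −4, p(2) = 3. y_2 = 2 − 3·(2 − 1)/(3 − (−4)) = 11/7.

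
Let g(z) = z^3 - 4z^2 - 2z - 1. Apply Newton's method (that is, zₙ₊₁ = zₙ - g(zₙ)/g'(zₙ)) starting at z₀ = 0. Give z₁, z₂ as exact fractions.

z₁ = -1/2, z₂ = -1/11

g'(z) = 3z^2 - 8z - 2.
g(0) = -1, g'(0) = -2, so z₁ = 0 - (-1)/(-2) = -1/2.
g(-1/2) = -9/8, g'(-1/2) = 11/4, so z₂ = (-1/2) - (-9/8)/(11/4) = -1/11.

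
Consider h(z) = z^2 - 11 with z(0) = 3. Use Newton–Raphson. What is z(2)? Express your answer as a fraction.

199/60

h'(z) = 2z.
h(3) = -2, h'(3) = 6, so z(1) = 3 - (-2)/6 = 10/3.
h(10/3) = 1/9, h'(10/3) = 20/3, so z(2) = (10/3) - (1/9)/(20/3) = 199/60.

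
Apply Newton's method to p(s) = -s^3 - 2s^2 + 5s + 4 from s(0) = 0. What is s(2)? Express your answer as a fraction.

-532/785

p'(s) = -3s^2 - 4s + 5.
p(0) = 4, p'(0) = 5, so s(1) = 0 - 4/5 = -4/5.
p(-4/5) = -96/125, p'(-4/5) = 157/25, so s(2) = (-4/5) - (-96/125)/(157/25) = -532/785.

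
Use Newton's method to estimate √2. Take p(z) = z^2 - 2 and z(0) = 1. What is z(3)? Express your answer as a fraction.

577/408

p'(z) = 2z.
p(1) = -1, p'(1) = 2, so z(1) = 1 - (-1)/2 = 3/2.
p(3/2) = 1/4, p'(3/2) = 3, so z(2) = (3/2) - (1/4)/3 = 17/12.
p(17/12) = 1/144, p'(17/12) = 17/6, so z(3) = (17/12) - (1/144)/(17/6) = 577/408.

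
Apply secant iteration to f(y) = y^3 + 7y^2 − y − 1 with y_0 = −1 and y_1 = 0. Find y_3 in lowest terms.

−49/97

f(−1) = 6, f(0) = −1. y_2 = 0 − (−1)·(0 − (−1))/((−1) − 6) = −1/7.
f(0) = −1, f(−1/7) = −246/343. y_3 = (−1/7) − (−246/343)·((−1/7) − 0)/((−246/343) − (−1)) = −49/97.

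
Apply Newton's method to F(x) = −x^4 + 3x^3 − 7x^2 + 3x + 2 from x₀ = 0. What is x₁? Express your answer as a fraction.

F'(x) = −4x^3 + 9x^2 − 14x + 3.
F(0) = 2, F'(0) = 3, so x₁ = 0 − 2/3 = −2/3.

−2/3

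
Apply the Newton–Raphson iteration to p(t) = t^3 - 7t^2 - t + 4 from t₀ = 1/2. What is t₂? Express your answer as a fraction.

174512/241309

p'(t) = 3t^2 - 14t - 1.
p(1/2) = 15/8, p'(1/2) = -29/4, so t₁ = (1/2) - (15/8)/(-29/4) = 22/29.
p(22/29) = -8550/24389, p'(22/29) = -8321/841, so t₂ = (22/29) - (-8550/24389)/(-8321/841) = 174512/241309.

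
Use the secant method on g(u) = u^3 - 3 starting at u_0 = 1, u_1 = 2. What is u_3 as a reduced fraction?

g(1) = -2, g(2) = 5. u_2 = 2 - 5·(2 - 1)/(5 - (-2)) = 9/7.
g(2) = 5, g(9/7) = -300/343. u_3 = (9/7) - (-300/343)·((9/7) - 2)/((-300/343) - 5) = 561/403.

561/403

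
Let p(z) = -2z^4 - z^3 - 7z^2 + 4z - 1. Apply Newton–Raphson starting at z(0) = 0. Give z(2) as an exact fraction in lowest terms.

65/24

p'(z) = -8z^3 - 3z^2 - 14z + 4.
p(0) = -1, p'(0) = 4, so z(1) = 0 - (-1)/4 = 1/4.
p(1/4) = -59/128, p'(1/4) = 3/16, so z(2) = (1/4) - (-59/128)/(3/16) = 65/24.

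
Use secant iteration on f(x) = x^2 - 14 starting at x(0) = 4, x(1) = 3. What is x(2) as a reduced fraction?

26/7

f(4) = 2, f(3) = -5. x(2) = 3 - (-5)·(3 - 4)/((-5) - 2) = 26/7.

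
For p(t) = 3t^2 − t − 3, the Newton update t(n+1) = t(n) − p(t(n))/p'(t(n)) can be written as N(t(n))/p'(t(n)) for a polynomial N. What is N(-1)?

p'(t) = 6t − 1.
N(t) = t·p'(t) − p(t) = t·(6t − 1) − (3t^2 − t − 3) = 3t^2 + 3.
N(-1) = 6.

6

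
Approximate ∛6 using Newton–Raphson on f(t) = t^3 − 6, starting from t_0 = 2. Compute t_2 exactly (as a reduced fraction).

1979/1089

f'(t) = 3t^2.
f(2) = 2, f'(2) = 12, so t_1 = 2 − 2/12 = 11/6.
f(11/6) = 35/216, f'(11/6) = 121/12, so t_2 = (11/6) − (35/216)/(121/12) = 1979/1089.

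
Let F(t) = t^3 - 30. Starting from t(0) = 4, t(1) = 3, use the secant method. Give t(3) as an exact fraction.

F(4) = 34, F(3) = -3. t(2) = 3 - (-3)·(3 - 4)/((-3) - 34) = 114/37.
F(3) = -3, F(114/37) = -38046/50653. t(3) = (114/37) - (-38046/50653)·((114/37) - 3)/((-38046/50653) - (-3)) = 39340/12657.

39340/12657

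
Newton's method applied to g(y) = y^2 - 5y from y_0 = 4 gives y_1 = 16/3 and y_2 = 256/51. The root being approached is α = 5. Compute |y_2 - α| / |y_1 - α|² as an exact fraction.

3/17

y_1 - α = 16/3 - 5 = 1/3, so |y_1 - α| = 1/3.
y_2 - α = 256/51 - 5 = 1/51, so |y_2 - α| = 1/51.
|y_1 - α|² = 1/9.
Ratio = (1/51) / (1/9) = 3/17.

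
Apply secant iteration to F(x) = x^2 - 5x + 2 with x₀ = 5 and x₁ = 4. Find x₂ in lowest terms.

9/2

F(5) = 2, F(4) = -2. x₂ = 4 - (-2)·(4 - 5)/((-2) - 2) = 9/2.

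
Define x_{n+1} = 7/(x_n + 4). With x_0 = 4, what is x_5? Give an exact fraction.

7847/5968

x_1 = 7/(4 + 4) = 7/8.
x_2 = 7/(7/8 + 4) = 56/39.
x_3 = 7/(56/39 + 4) = 273/212.
x_4 = 7/(273/212 + 4) = 1484/1121.
x_5 = 7/(1484/1121 + 4) = 7847/5968.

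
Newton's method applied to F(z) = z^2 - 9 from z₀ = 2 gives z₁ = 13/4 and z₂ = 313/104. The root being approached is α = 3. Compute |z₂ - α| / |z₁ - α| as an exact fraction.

z₁ - α = 13/4 - 3 = 1/4, so |z₁ - α| = 1/4.
z₂ - α = 313/104 - 3 = 1/104, so |z₂ - α| = 1/104.
Ratio = (1/104) / (1/4) = 1/26.

1/26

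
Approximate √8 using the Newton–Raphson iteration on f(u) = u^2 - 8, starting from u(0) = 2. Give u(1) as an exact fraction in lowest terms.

f'(u) = 2u.
f(2) = -4, f'(2) = 4, so u(1) = 2 - (-4)/4 = 3.

3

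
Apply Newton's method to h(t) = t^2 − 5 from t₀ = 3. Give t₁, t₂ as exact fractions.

t₁ = 7/3, t₂ = 47/21

h'(t) = 2t.
h(3) = 4, h'(3) = 6, so t₁ = 3 − 4/6 = 7/3.
h(7/3) = 4/9, h'(7/3) = 14/3, so t₂ = (7/3) − (4/9)/(14/3) = 47/21.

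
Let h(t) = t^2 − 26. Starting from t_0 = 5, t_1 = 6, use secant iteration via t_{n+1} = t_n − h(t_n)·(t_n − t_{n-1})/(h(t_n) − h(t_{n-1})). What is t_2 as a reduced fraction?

h(5) = −1, h(6) = 10. t_2 = 6 − 10·(6 − 5)/(10 − (−1)) = 56/11.

56/11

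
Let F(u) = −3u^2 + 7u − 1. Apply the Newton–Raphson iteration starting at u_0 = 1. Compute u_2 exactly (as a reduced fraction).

F'(u) = −6u + 7.
F(1) = 3, F'(1) = 1, so u_1 = 1 − 3/1 = −2.
F(−2) = −27, F'(−2) = 19, so u_2 = (−2) − (−27)/19 = −11/19.

−11/19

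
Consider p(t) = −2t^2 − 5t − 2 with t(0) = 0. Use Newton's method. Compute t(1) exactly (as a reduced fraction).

−2/5

p'(t) = −4t − 5.
p(0) = −2, p'(0) = −5, so t(1) = 0 − (−2)/(−5) = −2/5.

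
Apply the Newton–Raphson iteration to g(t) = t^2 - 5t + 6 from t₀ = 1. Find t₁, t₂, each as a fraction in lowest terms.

t₁ = 5/3, t₂ = 29/15

g'(t) = 2t - 5.
g(1) = 2, g'(1) = -3, so t₁ = 1 - 2/(-3) = 5/3.
g(5/3) = 4/9, g'(5/3) = -5/3, so t₂ = (5/3) - (4/9)/(-5/3) = 29/15.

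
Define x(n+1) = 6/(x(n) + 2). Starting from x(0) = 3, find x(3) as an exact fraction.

x(1) = 6/(3 + 2) = 6/5.
x(2) = 6/(6/5 + 2) = 15/8.
x(3) = 6/(15/8 + 2) = 48/31.

48/31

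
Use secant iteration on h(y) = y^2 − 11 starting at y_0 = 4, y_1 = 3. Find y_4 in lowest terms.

3373/1017

h(4) = 5, h(3) = −2. y_2 = 3 − (−2)·(3 − 4)/((−2) − 5) = 23/7.
h(3) = −2, h(23/7) = −10/49. y_3 = (23/7) − (−10/49)·((23/7) − 3)/((−10/49) − (−2)) = 73/22.
h(23/7) = −10/49, h(73/22) = 5/484. y_4 = (73/22) − (5/484)·((73/22) − (23/7))/((5/484) − (−10/49)) = 3373/1017.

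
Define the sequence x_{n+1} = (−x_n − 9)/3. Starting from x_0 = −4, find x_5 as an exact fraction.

−545/243

x_1 = (−(−4) − 9)/3 = −5/3.
x_2 = (−(−5/3) − 9)/3 = −22/9.
x_3 = (−(−22/9) − 9)/3 = −59/27.
x_4 = (−(−59/27) − 9)/3 = −184/81.
x_5 = (−(−184/81) − 9)/3 = −545/243.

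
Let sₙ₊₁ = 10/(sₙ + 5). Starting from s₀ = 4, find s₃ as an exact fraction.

s₁ = 10/(4 + 5) = 10/9.
s₂ = 10/(10/9 + 5) = 18/11.
s₃ = 10/(18/11 + 5) = 110/73.

110/73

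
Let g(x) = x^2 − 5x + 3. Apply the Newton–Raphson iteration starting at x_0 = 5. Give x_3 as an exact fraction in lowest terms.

g'(x) = 2x − 5.
g(5) = 3, g'(5) = 5, so x_1 = 5 − 3/5 = 22/5.
g(22/5) = 9/25, g'(22/5) = 19/5, so x_2 = (22/5) − (9/25)/(19/5) = 409/95.
g(409/95) = 81/9025, g'(409/95) = 343/95, so x_3 = (409/95) − (81/9025)/(343/95) = 140206/32585.

140206/32585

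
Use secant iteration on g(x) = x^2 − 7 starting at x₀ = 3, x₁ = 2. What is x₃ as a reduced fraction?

61/23

g(3) = 2, g(2) = −3. x₂ = 2 − (−3)·(2 − 3)/((−3) − 2) = 13/5.
g(2) = −3, g(13/5) = −6/25. x₃ = (13/5) − (−6/25)·((13/5) − 2)/((−6/25) − (−3)) = 61/23.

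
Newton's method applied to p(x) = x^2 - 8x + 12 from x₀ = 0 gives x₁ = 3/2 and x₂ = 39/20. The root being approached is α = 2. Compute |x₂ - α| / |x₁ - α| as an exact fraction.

1/10

x₁ - α = 3/2 - 2 = -1/2, so |x₁ - α| = 1/2.
x₂ - α = 39/20 - 2 = -1/20, so |x₂ - α| = 1/20.
Ratio = (1/20) / (1/2) = 1/10.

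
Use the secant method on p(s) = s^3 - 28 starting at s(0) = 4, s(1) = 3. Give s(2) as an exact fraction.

112/37

p(4) = 36, p(3) = -1. s(2) = 3 - (-1)·(3 - 4)/((-1) - 36) = 112/37.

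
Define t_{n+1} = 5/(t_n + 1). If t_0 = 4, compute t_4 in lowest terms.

35/17

t_1 = 5/(4 + 1) = 1.
t_2 = 5/(1 + 1) = 5/2.
t_3 = 5/(5/2 + 1) = 10/7.
t_4 = 5/(10/7 + 1) = 35/17.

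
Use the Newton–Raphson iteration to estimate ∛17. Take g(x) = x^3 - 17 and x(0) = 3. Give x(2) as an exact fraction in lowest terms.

g'(x) = 3x^2.
g(3) = 10, g'(3) = 27, so x(1) = 3 - 10/27 = 71/27.
g(71/27) = 23300/19683, g'(71/27) = 5041/243, so x(2) = (71/27) - (23300/19683)/(5041/243) = 1050433/408321.

1050433/408321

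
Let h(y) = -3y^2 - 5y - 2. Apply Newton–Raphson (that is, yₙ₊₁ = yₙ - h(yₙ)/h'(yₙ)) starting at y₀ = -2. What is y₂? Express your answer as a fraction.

h'(y) = -6y - 5.
h(-2) = -4, h'(-2) = 7, so y₁ = (-2) - (-4)/7 = -10/7.
h(-10/7) = -48/49, h'(-10/7) = 25/7, so y₂ = (-10/7) - (-48/49)/(25/7) = -202/175.

-202/175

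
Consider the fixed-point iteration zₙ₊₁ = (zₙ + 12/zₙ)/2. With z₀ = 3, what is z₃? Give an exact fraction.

18817/5432

z₁ = (3 + 12/3)/2 = 7/2.
z₂ = (7/2 + 12/(7/2))/2 = 97/28.
z₃ = (97/28 + 12/(97/28))/2 = 18817/5432.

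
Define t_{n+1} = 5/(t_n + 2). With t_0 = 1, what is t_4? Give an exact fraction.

t_1 = 5/(1 + 2) = 5/3.
t_2 = 5/(5/3 + 2) = 15/11.
t_3 = 5/(15/11 + 2) = 55/37.
t_4 = 5/(55/37 + 2) = 185/129.

185/129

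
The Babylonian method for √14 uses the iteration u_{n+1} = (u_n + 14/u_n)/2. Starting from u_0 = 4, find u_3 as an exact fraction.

u_1 = (4 + 14/4)/2 = 15/4.
u_2 = (15/4 + 14/(15/4))/2 = 449/120.
u_3 = (449/120 + 14/(449/120))/2 = 403201/107760.

403201/107760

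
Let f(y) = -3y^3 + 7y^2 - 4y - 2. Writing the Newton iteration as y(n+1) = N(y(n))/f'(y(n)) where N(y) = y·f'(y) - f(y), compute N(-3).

227

f'(y) = -9y^2 + 14y - 4.
N(y) = y·f'(y) - f(y) = y·(-9y^2 + 14y - 4) - (-3y^3 + 7y^2 - 4y - 2) = -6y^3 + 7y^2 + 2.
N(-3) = 227.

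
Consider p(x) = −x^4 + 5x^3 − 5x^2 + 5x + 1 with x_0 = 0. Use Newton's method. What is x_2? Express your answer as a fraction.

−803/4770

p'(x) = −4x^3 + 15x^2 − 10x + 5.
p(0) = 1, p'(0) = 5, so x_1 = 0 − 1/5 = −1/5.
p(−1/5) = −151/625, p'(−1/5) = 954/125, so x_2 = (−1/5) − (−151/625)/(954/125) = −803/4770.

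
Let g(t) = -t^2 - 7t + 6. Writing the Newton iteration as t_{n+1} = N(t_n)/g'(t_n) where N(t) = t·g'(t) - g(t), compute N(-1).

-7

g'(t) = -2t - 7.
N(t) = t·g'(t) - g(t) = t·(-2t - 7) - (-t^2 - 7t + 6) = -t^2 - 6.
N(-1) = -7.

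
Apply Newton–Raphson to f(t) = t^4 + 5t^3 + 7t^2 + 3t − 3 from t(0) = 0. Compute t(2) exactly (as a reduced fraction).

23/36

f'(t) = 4t^3 + 15t^2 + 14t + 3.
f(0) = −3, f'(0) = 3, so t(1) = 0 − (−3)/3 = 1.
f(1) = 13, f'(1) = 36, so t(2) = 1 − 13/36 = 23/36.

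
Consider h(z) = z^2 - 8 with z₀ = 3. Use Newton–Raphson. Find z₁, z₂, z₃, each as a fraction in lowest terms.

z₁ = 17/6, z₂ = 577/204, z₃ = 665857/235416

h'(z) = 2z.
h(3) = 1, h'(3) = 6, so z₁ = 3 - 1/6 = 17/6.
h(17/6) = 1/36, h'(17/6) = 17/3, so z₂ = (17/6) - (1/36)/(17/3) = 577/204.
h(577/204) = 1/41616, h'(577/204) = 577/102, so z₃ = (577/204) - (1/41616)/(577/102) = 665857/235416.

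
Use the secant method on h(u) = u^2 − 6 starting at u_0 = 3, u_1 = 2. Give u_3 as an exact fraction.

27/11

h(3) = 3, h(2) = −2. u_2 = 2 − (−2)·(2 − 3)/((−2) − 3) = 12/5.
h(2) = −2, h(12/5) = −6/25. u_3 = (12/5) − (−6/25)·((12/5) − 2)/((−6/25) − (−2)) = 27/11.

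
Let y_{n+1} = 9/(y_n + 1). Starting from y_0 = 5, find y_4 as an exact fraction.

207/68

y_1 = 9/(5 + 1) = 3/2.
y_2 = 9/(3/2 + 1) = 18/5.
y_3 = 9/(18/5 + 1) = 45/23.
y_4 = 9/(45/23 + 1) = 207/68.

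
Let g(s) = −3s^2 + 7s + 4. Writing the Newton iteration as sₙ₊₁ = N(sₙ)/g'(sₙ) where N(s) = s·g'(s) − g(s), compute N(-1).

−7

g'(s) = −6s + 7.
N(s) = s·g'(s) − g(s) = s·(−6s + 7) − (−3s^2 + 7s + 4) = −3s^2 − 4.
N(-1) = −7.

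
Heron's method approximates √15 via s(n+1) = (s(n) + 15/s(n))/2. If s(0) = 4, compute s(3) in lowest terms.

s(1) = (4 + 15/4)/2 = 31/8.
s(2) = (31/8 + 15/(31/8))/2 = 1921/496.
s(3) = (1921/496 + 15/(1921/496))/2 = 7380481/1905632.

7380481/1905632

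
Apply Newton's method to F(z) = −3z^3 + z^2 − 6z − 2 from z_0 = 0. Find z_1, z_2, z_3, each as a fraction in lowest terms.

z_1 = −1/3, z_2 = −7/23, z_3 = −27519/90551

F'(z) = −9z^2 + 2z − 6.
F(0) = −2, F'(0) = −6, so z_1 = 0 − (−2)/(−6) = −1/3.
F(−1/3) = 2/9, F'(−1/3) = −23/3, so z_2 = (−1/3) − (2/9)/(−23/3) = −7/23.
F(−7/23) = 40/12167, F'(−7/23) = −3937/529, so z_3 = (−7/23) − (40/12167)/(−3937/529) = −27519/90551.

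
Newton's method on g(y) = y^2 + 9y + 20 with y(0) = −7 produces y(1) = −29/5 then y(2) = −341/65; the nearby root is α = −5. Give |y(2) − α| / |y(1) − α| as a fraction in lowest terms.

4/13

y(1) − α = −29/5 − (−5) = −29/5 + 5 = −4/5, so |y(1) − α| = 4/5.
y(2) − α = −341/65 − (−5) = −341/65 + 5 = −16/65, so |y(2) − α| = 16/65.
Ratio = (16/65) / (4/5) = 4/13.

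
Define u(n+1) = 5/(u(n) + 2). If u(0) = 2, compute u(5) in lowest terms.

785/544

u(1) = 5/(2 + 2) = 5/4.
u(2) = 5/(5/4 + 2) = 20/13.
u(3) = 5/(20/13 + 2) = 65/46.
u(4) = 5/(65/46 + 2) = 230/157.
u(5) = 5/(230/157 + 2) = 785/544.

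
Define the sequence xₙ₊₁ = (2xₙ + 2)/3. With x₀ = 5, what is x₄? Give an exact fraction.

70/27

x₁ = (2·5 + 2)/3 = 4.
x₂ = (2·4 + 2)/3 = 10/3.
x₃ = (2·(10/3) + 2)/3 = 26/9.
x₄ = (2·(26/9) + 2)/3 = 70/27.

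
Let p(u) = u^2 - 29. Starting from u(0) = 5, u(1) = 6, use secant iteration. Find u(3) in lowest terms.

673/125

p(5) = -4, p(6) = 7. u(2) = 6 - 7·(6 - 5)/(7 - (-4)) = 59/11.
p(6) = 7, p(59/11) = -28/121. u(3) = (59/11) - (-28/121)·((59/11) - 6)/((-28/121) - 7) = 673/125.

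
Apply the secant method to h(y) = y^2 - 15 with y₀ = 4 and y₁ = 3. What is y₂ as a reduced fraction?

27/7

h(4) = 1, h(3) = -6. y₂ = 3 - (-6)·(3 - 4)/((-6) - 1) = 27/7.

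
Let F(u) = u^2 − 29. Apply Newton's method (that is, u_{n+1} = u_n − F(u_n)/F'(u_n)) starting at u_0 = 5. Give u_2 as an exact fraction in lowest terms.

F'(u) = 2u.
F(5) = −4, F'(5) = 10, so u_1 = 5 − (−4)/10 = 27/5.
F(27/5) = 4/25, F'(27/5) = 54/5, so u_2 = (27/5) − (4/25)/(54/5) = 727/135.

727/135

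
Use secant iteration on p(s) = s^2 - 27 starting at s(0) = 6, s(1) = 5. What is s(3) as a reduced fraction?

291/56

p(6) = 9, p(5) = -2. s(2) = 5 - (-2)·(5 - 6)/((-2) - 9) = 57/11.
p(5) = -2, p(57/11) = -18/121. s(3) = (57/11) - (-18/121)·((57/11) - 5)/((-18/121) - (-2)) = 291/56.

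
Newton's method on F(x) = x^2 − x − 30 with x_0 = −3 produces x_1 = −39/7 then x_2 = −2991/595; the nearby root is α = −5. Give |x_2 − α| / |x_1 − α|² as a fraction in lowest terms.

7/85

x_1 − α = −39/7 − (−5) = −39/7 + 5 = −4/7, so |x_1 − α| = 4/7.
x_2 − α = −2991/595 − (−5) = −2991/595 + 5 = −16/595, so |x_2 − α| = 16/595.
|x_1 − α|² = 16/49.
Ratio = (16/595) / (16/49) = 7/85.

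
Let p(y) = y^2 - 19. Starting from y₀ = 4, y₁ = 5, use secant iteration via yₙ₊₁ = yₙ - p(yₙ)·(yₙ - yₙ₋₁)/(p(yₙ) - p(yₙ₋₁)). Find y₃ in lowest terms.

61/14

p(4) = -3, p(5) = 6. y₂ = 5 - 6·(5 - 4)/(6 - (-3)) = 13/3.
p(5) = 6, p(13/3) = -2/9. y₃ = (13/3) - (-2/9)·((13/3) - 5)/((-2/9) - 6) = 61/14.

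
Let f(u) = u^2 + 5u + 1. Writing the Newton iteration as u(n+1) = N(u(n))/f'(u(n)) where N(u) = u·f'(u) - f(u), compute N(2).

f'(u) = 2u + 5.
N(u) = u·f'(u) - f(u) = u·(2u + 5) - (u^2 + 5u + 1) = u^2 - 1.
N(2) = 3.

3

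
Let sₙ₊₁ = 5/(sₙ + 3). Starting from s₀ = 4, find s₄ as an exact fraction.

565/469

s₁ = 5/(4 + 3) = 5/7.
s₂ = 5/(5/7 + 3) = 35/26.
s₃ = 5/(35/26 + 3) = 130/113.
s₄ = 5/(130/113 + 3) = 565/469.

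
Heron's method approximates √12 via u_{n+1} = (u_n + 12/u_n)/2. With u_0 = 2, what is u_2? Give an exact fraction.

u_1 = (2 + 12/2)/2 = 4.
u_2 = (4 + 12/4)/2 = 7/2.

7/2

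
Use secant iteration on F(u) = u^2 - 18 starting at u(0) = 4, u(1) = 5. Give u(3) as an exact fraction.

F(4) = -2, F(5) = 7. u(2) = 5 - 7·(5 - 4)/(7 - (-2)) = 38/9.
F(5) = 7, F(38/9) = -14/81. u(3) = (38/9) - (-14/81)·((38/9) - 5)/((-14/81) - 7) = 352/83.

352/83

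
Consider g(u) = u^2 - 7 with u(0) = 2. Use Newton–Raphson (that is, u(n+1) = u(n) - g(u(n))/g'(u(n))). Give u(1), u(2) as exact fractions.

g'(u) = 2u.
g(2) = -3, g'(2) = 4, so u(1) = 2 - (-3)/4 = 11/4.
g(11/4) = 9/16, g'(11/4) = 11/2, so u(2) = (11/4) - (9/16)/(11/2) = 233/88.

u(1) = 11/4, u(2) = 233/88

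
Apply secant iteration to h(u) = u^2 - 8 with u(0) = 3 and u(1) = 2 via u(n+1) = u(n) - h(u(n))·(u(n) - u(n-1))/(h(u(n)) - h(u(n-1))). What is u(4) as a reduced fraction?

h(3) = 1, h(2) = -4. u(2) = 2 - (-4)·(2 - 3)/((-4) - 1) = 14/5.
h(2) = -4, h(14/5) = -4/25. u(3) = (14/5) - (-4/25)·((14/5) - 2)/((-4/25) - (-4)) = 17/6.
h(14/5) = -4/25, h(17/6) = 1/36. u(4) = (17/6) - (1/36)·((17/6) - (14/5))/((1/36) - (-4/25)) = 478/169.

478/169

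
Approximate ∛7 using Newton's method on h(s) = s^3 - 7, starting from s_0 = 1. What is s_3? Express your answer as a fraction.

h'(s) = 3s^2.
h(1) = -6, h'(1) = 3, so s_1 = 1 - (-6)/3 = 3.
h(3) = 20, h'(3) = 27, so s_2 = 3 - 20/27 = 61/27.
h(61/27) = 89200/19683, h'(61/27) = 3721/243, so s_3 = (61/27) - (89200/19683)/(3721/243) = 591743/301401.

591743/301401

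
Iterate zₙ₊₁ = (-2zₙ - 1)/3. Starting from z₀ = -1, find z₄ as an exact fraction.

z₁ = (-2·(-1) - 1)/3 = 1/3.
z₂ = (-2·(1/3) - 1)/3 = -5/9.
z₃ = (-2·(-5/9) - 1)/3 = 1/27.
z₄ = (-2·(1/27) - 1)/3 = -29/81.

-29/81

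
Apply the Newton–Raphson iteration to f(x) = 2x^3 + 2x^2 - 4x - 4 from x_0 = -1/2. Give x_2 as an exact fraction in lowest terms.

f'(x) = 6x^2 + 4x - 4.
f(-1/2) = -7/4, f'(-1/2) = -9/2, so x_1 = (-1/2) - (-7/4)/(-9/2) = -8/9.
f(-8/9) = -196/729, f'(-8/9) = -76/27, so x_2 = (-8/9) - (-196/729)/(-76/27) = -505/513.

-505/513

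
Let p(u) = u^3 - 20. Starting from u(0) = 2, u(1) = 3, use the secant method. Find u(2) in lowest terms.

p(2) = -12, p(3) = 7. u(2) = 3 - 7·(3 - 2)/(7 - (-12)) = 50/19.

50/19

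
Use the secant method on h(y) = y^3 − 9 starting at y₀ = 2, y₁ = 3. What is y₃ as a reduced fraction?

h(2) = −1, h(3) = 18. y₂ = 3 − 18·(3 − 2)/(18 − (−1)) = 39/19.
h(3) = 18, h(39/19) = −2412/6859. y₃ = (39/19) − (−2412/6859)·((39/19) − 3)/((−2412/6859) − 18) = 1609/777.

1609/777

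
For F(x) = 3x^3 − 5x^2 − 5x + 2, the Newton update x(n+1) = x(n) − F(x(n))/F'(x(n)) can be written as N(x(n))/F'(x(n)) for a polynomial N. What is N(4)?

F'(x) = 9x^2 − 10x − 5.
N(x) = x·F'(x) − F(x) = x·(9x^2 − 10x − 5) − (3x^3 − 5x^2 − 5x + 2) = 6x^3 − 5x^2 − 2.
N(4) = 302.

302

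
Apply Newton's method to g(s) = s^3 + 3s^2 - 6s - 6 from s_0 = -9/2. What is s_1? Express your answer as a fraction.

g'(s) = 3s^2 + 6s - 6.
g(-9/2) = -75/8, g'(-9/2) = 111/4, so s_1 = (-9/2) - (-75/8)/(111/4) = -154/37.

-154/37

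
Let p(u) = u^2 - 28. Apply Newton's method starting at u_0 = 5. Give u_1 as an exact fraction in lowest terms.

p'(u) = 2u.
p(5) = -3, p'(5) = 10, so u_1 = 5 - (-3)/10 = 53/10.

53/10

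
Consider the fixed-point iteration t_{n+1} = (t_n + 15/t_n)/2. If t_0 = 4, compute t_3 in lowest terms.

7380481/1905632

t_1 = (4 + 15/4)/2 = 31/8.
t_2 = (31/8 + 15/(31/8))/2 = 1921/496.
t_3 = (1921/496 + 15/(1921/496))/2 = 7380481/1905632.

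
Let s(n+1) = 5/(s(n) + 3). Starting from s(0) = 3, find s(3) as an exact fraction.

115/99

s(1) = 5/(3 + 3) = 5/6.
s(2) = 5/(5/6 + 3) = 30/23.
s(3) = 5/(30/23 + 3) = 115/99.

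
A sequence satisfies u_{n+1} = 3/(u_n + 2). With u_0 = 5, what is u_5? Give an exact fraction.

u_1 = 3/(5 + 2) = 3/7.
u_2 = 3/(3/7 + 2) = 21/17.
u_3 = 3/(21/17 + 2) = 51/55.
u_4 = 3/(51/55 + 2) = 165/161.
u_5 = 3/(165/161 + 2) = 483/487.

483/487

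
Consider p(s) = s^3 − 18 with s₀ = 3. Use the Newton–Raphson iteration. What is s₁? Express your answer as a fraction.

p'(s) = 3s^2.
p(3) = 9, p'(3) = 27, so s₁ = 3 − 9/27 = 8/3.

8/3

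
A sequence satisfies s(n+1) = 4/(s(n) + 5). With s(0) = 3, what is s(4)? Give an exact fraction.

252/359

s(1) = 4/(3 + 5) = 1/2.
s(2) = 4/(1/2 + 5) = 8/11.
s(3) = 4/(8/11 + 5) = 44/63.
s(4) = 4/(44/63 + 5) = 252/359.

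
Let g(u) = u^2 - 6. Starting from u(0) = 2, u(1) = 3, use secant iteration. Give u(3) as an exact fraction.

g(2) = -2, g(3) = 3. u(2) = 3 - 3·(3 - 2)/(3 - (-2)) = 12/5.
g(3) = 3, g(12/5) = -6/25. u(3) = (12/5) - (-6/25)·((12/5) - 3)/((-6/25) - 3) = 22/9.

22/9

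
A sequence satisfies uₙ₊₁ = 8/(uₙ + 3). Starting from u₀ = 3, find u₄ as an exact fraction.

504/293

u₁ = 8/(3 + 3) = 4/3.
u₂ = 8/(4/3 + 3) = 24/13.
u₃ = 8/(24/13 + 3) = 104/63.
u₄ = 8/(104/63 + 3) = 504/293.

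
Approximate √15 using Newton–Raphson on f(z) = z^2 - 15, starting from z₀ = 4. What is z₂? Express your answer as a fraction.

f'(z) = 2z.
f(4) = 1, f'(4) = 8, so z₁ = 4 - 1/8 = 31/8.
f(31/8) = 1/64, f'(31/8) = 31/4, so z₂ = (31/8) - (1/64)/(31/4) = 1921/496.

1921/496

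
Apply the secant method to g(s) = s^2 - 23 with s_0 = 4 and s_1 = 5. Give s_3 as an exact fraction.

211/44

g(4) = -7, g(5) = 2. s_2 = 5 - 2·(5 - 4)/(2 - (-7)) = 43/9.
g(5) = 2, g(43/9) = -14/81. s_3 = (43/9) - (-14/81)·((43/9) - 5)/((-14/81) - 2) = 211/44.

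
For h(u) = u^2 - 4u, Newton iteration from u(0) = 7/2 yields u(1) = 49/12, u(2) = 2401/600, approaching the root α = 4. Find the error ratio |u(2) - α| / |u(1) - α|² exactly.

u(1) - α = 49/12 - 4 = 1/12, so |u(1) - α| = 1/12.
u(2) - α = 2401/600 - 4 = 1/600, so |u(2) - α| = 1/600.
|u(1) - α|² = 1/144.
Ratio = (1/600) / (1/144) = 6/25.

6/25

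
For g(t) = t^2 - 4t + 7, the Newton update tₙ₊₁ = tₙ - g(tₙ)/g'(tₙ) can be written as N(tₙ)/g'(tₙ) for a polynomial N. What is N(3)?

g'(t) = 2t - 4.
N(t) = t·g'(t) - g(t) = t·(2t - 4) - (t^2 - 4t + 7) = t^2 - 7.
N(3) = 2.

2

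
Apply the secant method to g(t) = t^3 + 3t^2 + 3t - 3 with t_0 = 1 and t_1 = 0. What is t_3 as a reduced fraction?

49/73

g(1) = 4, g(0) = -3. t_2 = 0 - (-3)·(0 - 1)/((-3) - 4) = 3/7.
g(0) = -3, g(3/7) = -372/343. t_3 = (3/7) - (-372/343)·((3/7) - 0)/((-372/343) - (-3)) = 49/73.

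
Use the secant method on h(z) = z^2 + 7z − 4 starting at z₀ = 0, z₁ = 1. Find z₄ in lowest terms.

145/273

h(0) = −4, h(1) = 4. z₂ = 1 − 4·(1 − 0)/(4 − (−4)) = 1/2.
h(1) = 4, h(1/2) = −1/4. z₃ = (1/2) − (−1/4)·((1/2) − 1)/((−1/4) − 4) = 9/17.
h(1/2) = −1/4, h(9/17) = −4/289. z₄ = (9/17) − (−4/289)·((9/17) − (1/2))/((−4/289) − (−1/4)) = 145/273.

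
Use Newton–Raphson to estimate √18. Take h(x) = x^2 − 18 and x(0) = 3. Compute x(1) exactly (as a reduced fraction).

9/2

h'(x) = 2x.
h(3) = −9, h'(3) = 6, so x(1) = 3 − (−9)/6 = 9/2.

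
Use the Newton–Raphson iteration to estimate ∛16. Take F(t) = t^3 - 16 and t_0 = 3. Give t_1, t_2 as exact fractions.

t_1 = 70/27, t_2 = 250232/99225

F'(t) = 3t^2.
F(3) = 11, F'(3) = 27, so t_1 = 3 - 11/27 = 70/27.
F(70/27) = 28072/19683, F'(70/27) = 4900/243, so t_2 = (70/27) - (28072/19683)/(4900/243) = 250232/99225.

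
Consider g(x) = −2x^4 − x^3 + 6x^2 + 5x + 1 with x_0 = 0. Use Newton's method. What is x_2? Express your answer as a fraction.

g'(x) = −8x^3 − 3x^2 + 12x + 5.
g(0) = 1, g'(0) = 5, so x_1 = 0 − 1/5 = −1/5.
g(−1/5) = 153/625, g'(−1/5) = 318/125, so x_2 = (−1/5) − (153/625)/(318/125) = −157/530.

−157/530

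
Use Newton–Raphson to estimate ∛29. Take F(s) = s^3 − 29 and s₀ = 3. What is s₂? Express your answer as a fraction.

F'(s) = 3s^2.
F(3) = −2, F'(3) = 27, so s₁ = 3 − (−2)/27 = 83/27.
F(83/27) = 980/19683, F'(83/27) = 6889/243, so s₂ = (83/27) − (980/19683)/(6889/243) = 1714381/558009.

1714381/558009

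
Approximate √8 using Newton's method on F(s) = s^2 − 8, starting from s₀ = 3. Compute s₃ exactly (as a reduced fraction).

665857/235416

F'(s) = 2s.
F(3) = 1, F'(3) = 6, so s₁ = 3 − 1/6 = 17/6.
F(17/6) = 1/36, F'(17/6) = 17/3, so s₂ = (17/6) − (1/36)/(17/3) = 577/204.
F(577/204) = 1/41616, F'(577/204) = 577/102, so s₃ = (577/204) − (1/41616)/(577/102) = 665857/235416.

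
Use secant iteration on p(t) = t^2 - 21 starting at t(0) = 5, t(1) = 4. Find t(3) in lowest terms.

p(5) = 4, p(4) = -5. t(2) = 4 - (-5)·(4 - 5)/((-5) - 4) = 41/9.
p(4) = -5, p(41/9) = -20/81. t(3) = (41/9) - (-20/81)·((41/9) - 4)/((-20/81) - (-5)) = 353/77.

353/77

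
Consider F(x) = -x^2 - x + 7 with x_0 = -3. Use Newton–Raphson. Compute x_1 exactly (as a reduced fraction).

-16/5

F'(x) = -2x - 1.
F(-3) = 1, F'(-3) = 5, so x_1 = (-3) - 1/5 = -16/5.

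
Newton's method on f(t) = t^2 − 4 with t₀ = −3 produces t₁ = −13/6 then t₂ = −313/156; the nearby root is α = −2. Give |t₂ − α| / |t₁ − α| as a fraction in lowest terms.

t₁ − α = −13/6 − (−2) = −13/6 + 2 = −1/6, so |t₁ − α| = 1/6.
t₂ − α = −313/156 − (−2) = −313/156 + 2 = −1/156, so |t₂ − α| = 1/156.
Ratio = (1/156) / (1/6) = 1/26.

1/26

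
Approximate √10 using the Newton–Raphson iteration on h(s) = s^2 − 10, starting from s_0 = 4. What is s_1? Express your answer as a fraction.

13/4

h'(s) = 2s.
h(4) = 6, h'(4) = 8, so s_1 = 4 − 6/8 = 13/4.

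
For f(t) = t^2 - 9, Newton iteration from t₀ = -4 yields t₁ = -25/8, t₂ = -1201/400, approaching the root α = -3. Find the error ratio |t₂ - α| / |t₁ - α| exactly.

t₁ - α = -25/8 - (-3) = -25/8 + 3 = -1/8, so |t₁ - α| = 1/8.
t₂ - α = -1201/400 - (-3) = -1201/400 + 3 = -1/400, so |t₂ - α| = 1/400.
Ratio = (1/400) / (1/8) = 1/50.

1/50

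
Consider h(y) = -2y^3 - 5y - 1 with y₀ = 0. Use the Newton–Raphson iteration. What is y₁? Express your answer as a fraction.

-1/5

h'(y) = -6y^2 - 5.
h(0) = -1, h'(0) = -5, so y₁ = 0 - (-1)/(-5) = -1/5.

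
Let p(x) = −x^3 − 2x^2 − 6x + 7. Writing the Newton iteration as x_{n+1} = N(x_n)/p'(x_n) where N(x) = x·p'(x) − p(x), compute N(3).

−79

p'(x) = −3x^2 − 4x − 6.
N(x) = x·p'(x) − p(x) = x·(−3x^2 − 4x − 6) − (−x^3 − 2x^2 − 6x + 7) = −2x^3 − 2x^2 − 7.
N(3) = −79.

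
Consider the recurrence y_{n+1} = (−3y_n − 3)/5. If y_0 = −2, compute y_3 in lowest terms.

y_1 = (−3·(−2) − 3)/5 = 3/5.
y_2 = (−3·(3/5) − 3)/5 = −24/25.
y_3 = (−3·(−24/25) − 3)/5 = −3/125.

−3/125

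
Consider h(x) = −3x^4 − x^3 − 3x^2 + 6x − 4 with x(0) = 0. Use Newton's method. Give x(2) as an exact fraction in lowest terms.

h'(x) = −12x^3 − 3x^2 − 6x + 6.
h(0) = −4, h'(0) = 6, so x(1) = 0 − (−4)/6 = 2/3.
h(2/3) = −20/9, h'(2/3) = −26/9, so x(2) = (2/3) − (−20/9)/(−26/9) = −4/39.

−4/39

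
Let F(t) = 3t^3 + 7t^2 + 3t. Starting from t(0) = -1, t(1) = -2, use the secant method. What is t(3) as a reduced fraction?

-8/5

F(-1) = 1, F(-2) = -2. t(2) = (-2) - (-2)·((-2) - (-1))/((-2) - 1) = -4/3.
F(-2) = -2, F(-4/3) = 4/3. t(3) = (-4/3) - (4/3)·((-4/3) - (-2))/((4/3) - (-2)) = -8/5.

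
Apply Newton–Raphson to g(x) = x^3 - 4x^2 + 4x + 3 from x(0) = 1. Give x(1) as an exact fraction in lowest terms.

g'(x) = 3x^2 - 8x + 4.
g(1) = 4, g'(1) = -1, so x(1) = 1 - 4/(-1) = 5.

5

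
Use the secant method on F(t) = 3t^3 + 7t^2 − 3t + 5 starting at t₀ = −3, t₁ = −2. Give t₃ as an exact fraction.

F(−3) = −4, F(−2) = 15. t₂ = (−2) − 15·((−2) − (−3))/(15 − (−4)) = −53/19.
F(−2) = 15, F(−53/19) = 18660/6859. t₃ = (−53/19) − (18660/6859)·((−53/19) − (−2))/((18660/6859) − 15) = −3329/1123.

−3329/1123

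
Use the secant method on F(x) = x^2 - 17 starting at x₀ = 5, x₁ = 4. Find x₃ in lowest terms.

F(5) = 8, F(4) = -1. x₂ = 4 - (-1)·(4 - 5)/((-1) - 8) = 37/9.
F(4) = -1, F(37/9) = -8/81. x₃ = (37/9) - (-8/81)·((37/9) - 4)/((-8/81) - (-1)) = 301/73.

301/73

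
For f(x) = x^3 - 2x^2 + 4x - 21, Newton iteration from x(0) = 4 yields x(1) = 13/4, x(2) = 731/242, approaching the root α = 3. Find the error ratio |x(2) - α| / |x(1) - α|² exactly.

x(1) - α = 13/4 - 3 = 1/4, so |x(1) - α| = 1/4.
x(2) - α = 731/242 - 3 = 5/242, so |x(2) - α| = 5/242.
|x(1) - α|² = 1/16.
Ratio = (5/242) / (1/16) = 40/121.

40/121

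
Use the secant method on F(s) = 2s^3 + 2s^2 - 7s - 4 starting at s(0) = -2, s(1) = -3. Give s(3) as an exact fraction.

F(-2) = 2, F(-3) = -19. s(2) = (-3) - (-19)·((-3) - (-2))/((-19) - 2) = -44/21.
F(-3) = -19, F(-44/21) = 9728/9261. s(3) = (-44/21) - (9728/9261)·((-44/21) - (-3))/((9728/9261) - (-19)) = -20940/9773.

-20940/9773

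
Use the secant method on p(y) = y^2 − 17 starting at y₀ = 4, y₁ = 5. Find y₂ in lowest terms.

37/9

p(4) = −1, p(5) = 8. y₂ = 5 − 8·(5 − 4)/(8 − (−1)) = 37/9.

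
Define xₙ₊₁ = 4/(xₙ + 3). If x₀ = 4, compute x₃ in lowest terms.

100/103

x₁ = 4/(4 + 3) = 4/7.
x₂ = 4/(4/7 + 3) = 28/25.
x₃ = 4/(28/25 + 3) = 100/103.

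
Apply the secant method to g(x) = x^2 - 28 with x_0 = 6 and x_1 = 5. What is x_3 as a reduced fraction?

g(6) = 8, g(5) = -3. x_2 = 5 - (-3)·(5 - 6)/((-3) - 8) = 58/11.
g(5) = -3, g(58/11) = -24/121. x_3 = (58/11) - (-24/121)·((58/11) - 5)/((-24/121) - (-3)) = 598/113.

598/113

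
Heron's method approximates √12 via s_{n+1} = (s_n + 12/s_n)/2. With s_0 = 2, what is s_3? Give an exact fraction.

97/28

s_1 = (2 + 12/2)/2 = 4.
s_2 = (4 + 12/4)/2 = 7/2.
s_3 = (7/2 + 12/(7/2))/2 = 97/28.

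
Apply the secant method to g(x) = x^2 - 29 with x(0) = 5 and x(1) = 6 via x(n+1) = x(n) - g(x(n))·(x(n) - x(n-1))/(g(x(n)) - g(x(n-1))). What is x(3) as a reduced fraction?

g(5) = -4, g(6) = 7. x(2) = 6 - 7·(6 - 5)/(7 - (-4)) = 59/11.
g(6) = 7, g(59/11) = -28/121. x(3) = (59/11) - (-28/121)·((59/11) - 6)/((-28/121) - 7) = 673/125.

673/125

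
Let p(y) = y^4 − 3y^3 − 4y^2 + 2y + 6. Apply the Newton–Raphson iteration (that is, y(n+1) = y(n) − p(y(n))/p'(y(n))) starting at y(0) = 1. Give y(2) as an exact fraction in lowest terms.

p'(y) = 4y^3 − 9y^2 − 8y + 2.
p(1) = 2, p'(1) = −11, so y(1) = 1 − 2/(−11) = 13/11.
p(13/11) = −3284/14641, p'(13/11) = −17865/1331, so y(2) = (13/11) − (−3284/14641)/(−17865/1331) = 228961/196515.

228961/196515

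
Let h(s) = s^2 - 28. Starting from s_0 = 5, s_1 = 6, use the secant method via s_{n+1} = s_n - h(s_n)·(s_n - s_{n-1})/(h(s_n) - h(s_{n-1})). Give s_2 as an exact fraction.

h(5) = -3, h(6) = 8. s_2 = 6 - 8·(6 - 5)/(8 - (-3)) = 58/11.

58/11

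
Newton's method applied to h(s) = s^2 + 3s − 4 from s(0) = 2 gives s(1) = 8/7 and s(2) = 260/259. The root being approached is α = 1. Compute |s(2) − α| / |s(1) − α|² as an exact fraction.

7/37

s(1) − α = 8/7 − 1 = 1/7, so |s(1) − α| = 1/7.
s(2) − α = 260/259 − 1 = 1/259, so |s(2) − α| = 1/259.
|s(1) − α|² = 1/49.
Ratio = (1/259) / (1/49) = 7/37.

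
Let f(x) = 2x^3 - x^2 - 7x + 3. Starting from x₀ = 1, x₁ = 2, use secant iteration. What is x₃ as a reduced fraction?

158/83

f(1) = -3, f(2) = 1. x₂ = 2 - 1·(2 - 1)/(1 - (-3)) = 7/4.
f(2) = 1, f(7/4) = -51/32. x₃ = (7/4) - (-51/32)·((7/4) - 2)/((-51/32) - 1) = 158/83.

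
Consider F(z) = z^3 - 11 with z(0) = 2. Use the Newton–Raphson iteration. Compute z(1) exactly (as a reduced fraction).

F'(z) = 3z^2.
F(2) = -3, F'(2) = 12, so z(1) = 2 - (-3)/12 = 9/4.

9/4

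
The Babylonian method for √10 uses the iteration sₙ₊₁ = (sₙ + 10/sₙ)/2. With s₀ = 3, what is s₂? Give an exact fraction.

s₁ = (3 + 10/3)/2 = 19/6.
s₂ = (19/6 + 10/(19/6))/2 = 721/228.

721/228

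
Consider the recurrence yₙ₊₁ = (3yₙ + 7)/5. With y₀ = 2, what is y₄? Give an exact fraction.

2066/625

y₁ = (3·2 + 7)/5 = 13/5.
y₂ = (3·(13/5) + 7)/5 = 74/25.
y₃ = (3·(74/25) + 7)/5 = 397/125.
y₄ = (3·(397/125) + 7)/5 = 2066/625.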